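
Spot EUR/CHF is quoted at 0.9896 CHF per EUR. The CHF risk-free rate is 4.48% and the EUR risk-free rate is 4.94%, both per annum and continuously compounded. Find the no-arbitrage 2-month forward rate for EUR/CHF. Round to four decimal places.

0.9888

F = S·e^((r_CHF − r_EUR)T) = 0.9896 · e^((0.0448 − 0.0494) × 2/12)
= 0.9896 · e^-0.000767 = 0.9896 × 0.999233
F = 0.9888 CHF per EUR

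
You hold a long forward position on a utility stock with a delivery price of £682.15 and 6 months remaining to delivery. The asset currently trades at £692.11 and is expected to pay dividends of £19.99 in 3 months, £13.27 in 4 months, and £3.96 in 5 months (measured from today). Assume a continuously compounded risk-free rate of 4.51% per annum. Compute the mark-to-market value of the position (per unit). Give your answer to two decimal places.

PV(remaining dividends) I = 19.99·e^(−0.0451·3/12) + 13.27·e^(−0.0451·4/12) + 3.96·e^(−0.0451·5/12) = 36.7242
Current forward F = (S − I)·e^(rT) = (692.11 − 36.7242)·e^(0.0451·6/12) = 655.3858 × 1.022806 = 670.3325
Value (long) = (F − K)·e^(−rT) = (670.3325 − 682.15) × 0.977702 = -11.5540
Value = -£11.55

-£11.55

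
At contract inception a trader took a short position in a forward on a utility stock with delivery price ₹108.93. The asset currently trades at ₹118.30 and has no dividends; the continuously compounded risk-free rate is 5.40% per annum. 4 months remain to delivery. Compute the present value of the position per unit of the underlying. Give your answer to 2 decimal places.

-₹11.31

Current fair forward for the remaining 4 months: F = S·e^(r·T), r = 0.0540
F = 118.30 · e^(0.0540 × 4/12) = 118.30 × 1.018163 = 120.4487
Value of long forward = (F − K)·e^(−rT) = (120.4487 − 108.93) · e^(−0.0540·4/12)
= 11.5187 × 0.982161 = 11.31
Short position value = −(long value) = -₹11.31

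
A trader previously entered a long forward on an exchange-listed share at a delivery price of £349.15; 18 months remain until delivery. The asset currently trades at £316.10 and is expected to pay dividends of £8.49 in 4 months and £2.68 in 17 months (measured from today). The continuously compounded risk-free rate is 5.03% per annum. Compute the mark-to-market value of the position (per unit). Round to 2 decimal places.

PV(remaining dividends) I = 8.49·e^(−0.0503·4/12) + 2.68·e^(−0.0503·17/12) = 10.8445
Current forward F = (S − I)·e^(rT) = (316.10 − 10.8445)·e^(0.0503·18/12) = 305.2555 × 1.078369 = 329.1781
Value (long) = (F − K)·e^(−rT) = (329.1781 − 349.15) × 0.927326 = -18.5205
Value = -£18.52

-£18.52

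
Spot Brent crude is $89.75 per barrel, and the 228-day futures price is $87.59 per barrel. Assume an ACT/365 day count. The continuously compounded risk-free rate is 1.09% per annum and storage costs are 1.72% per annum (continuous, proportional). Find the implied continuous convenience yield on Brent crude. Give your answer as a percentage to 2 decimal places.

F = S·e^((r+u−y)T) ⇒ (r+u−y) = ln(F/S)/T
ln(87.59/89.75) = -0.024361; /T ⇒ -0.038999
y = r + u − ln(F/S)/T = 0.0109 + 0.0172 + 0.038999 = 0.067099
y = 6.71%

6.71%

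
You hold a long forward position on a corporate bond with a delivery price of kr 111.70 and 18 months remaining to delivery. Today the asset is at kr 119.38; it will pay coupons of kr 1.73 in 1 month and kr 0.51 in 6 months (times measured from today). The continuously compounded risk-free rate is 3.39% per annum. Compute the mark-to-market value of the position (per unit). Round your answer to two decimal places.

PV(remaining coupons) I = 1.73·e^(−0.0339·1/12) + 0.51·e^(−0.0339·6/12) = 2.2265
Current forward F = (S − I)·e^(rT) = (119.38 − 2.2265)·e^(0.0339·18/12) = 117.1535 × 1.052165 = 123.2648
Value (long) = (F − K)·e^(−rT) = (123.2648 − 111.70) × 0.950421 = 10.9914
Value = kr 10.99

kr 10.99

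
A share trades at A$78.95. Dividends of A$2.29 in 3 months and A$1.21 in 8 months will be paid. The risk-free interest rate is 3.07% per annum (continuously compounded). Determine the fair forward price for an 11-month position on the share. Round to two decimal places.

A$77.65

PV(dividends) I = 2.29·e^(−0.0307·3/12) + 1.21·e^(−0.0307·8/12)
I = 2.2725 + 1.1855 = 3.4580
F = (S − I)·e^(rT) = (78.95 − 3.4580) · e^(0.0307·11/12)
= 75.4920 · e^0.028142 = 75.4920 × 1.028542 = A$77.65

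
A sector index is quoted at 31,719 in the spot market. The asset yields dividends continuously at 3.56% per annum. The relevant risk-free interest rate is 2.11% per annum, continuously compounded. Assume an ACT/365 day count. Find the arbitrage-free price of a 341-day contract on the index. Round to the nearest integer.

31,292

F = S·e^((r − q)T) = 31719 · e^((0.0211 − 0.0356) × 341/365)
= 31719 · e^-0.013547 = 31719 × 0.986544
F = 31,292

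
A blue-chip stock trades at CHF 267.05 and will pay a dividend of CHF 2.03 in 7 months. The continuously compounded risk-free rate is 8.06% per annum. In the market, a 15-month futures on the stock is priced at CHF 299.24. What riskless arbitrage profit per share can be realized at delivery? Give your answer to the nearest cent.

CHF 6.02 per share

PV(dividends) I = 2.03·e^(−0.0806·7/12) = 1.9368
Fair futures F* = (S − I)·e^(rT) = (267.05 − 1.9368)·e^0.100750 = 265.1132 × 1.106000 = 293.2152
Market CHF 299.24 > fair 293.2152: forward overpriced → cash-and-carry (borrow at r, buy the stock and collect the dividends, short the forward).
Profit at T = |F_mkt − F*| = |299.24 − 293.2152| = CHF 6.02 per share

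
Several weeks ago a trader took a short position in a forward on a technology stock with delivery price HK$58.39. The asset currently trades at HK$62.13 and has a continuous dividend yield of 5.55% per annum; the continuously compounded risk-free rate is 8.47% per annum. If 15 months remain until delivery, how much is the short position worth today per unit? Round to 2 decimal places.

-HK$5.44

Current fair forward for the remaining 15 months: F = S·e^((r − q)·T), (r − q) = 0.0847 − 0.0555 = 0.0292
F = 62.13 · e^(0.0292 × 15/12) = 62.13 × 1.037174 = 64.4396
Value of long forward = (F − K)·e^(−rT) = (64.4396 − 58.39) · e^(−0.0847·15/12)
= 6.0496 × 0.899537 = 5.44
Short position value = −(long value) = -HK$5.44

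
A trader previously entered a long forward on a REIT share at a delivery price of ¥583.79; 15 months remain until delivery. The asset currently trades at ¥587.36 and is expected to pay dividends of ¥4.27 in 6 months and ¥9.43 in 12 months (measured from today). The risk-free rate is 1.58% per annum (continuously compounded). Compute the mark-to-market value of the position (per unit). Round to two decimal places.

PV(remaining dividends) I = 4.27·e^(−0.0158·6/12) + 9.43·e^(−0.0158·12/12) = 13.5186
Current forward F = (S − I)·e^(rT) = (587.36 − 13.5186)·e^(0.0158·15/12) = 573.8414 × 1.019946 = 585.2872
Value (long) = (F − K)·e^(−rT) = (585.2872 − 583.79) × 0.980444 = 1.4679
Value = ¥1.47

¥1.47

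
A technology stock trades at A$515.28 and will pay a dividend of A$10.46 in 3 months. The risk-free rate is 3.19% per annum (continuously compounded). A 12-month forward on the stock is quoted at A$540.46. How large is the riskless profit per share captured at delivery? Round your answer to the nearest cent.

A$19.19 per share

PV(dividends) I = 10.46·e^(−0.0319·3/12) = 10.3769
Fair forward F* = (S − I)·e^(rT) = (515.28 − 10.3769)·e^0.031900 = 504.9031 × 1.032414 = 521.2690
Market A$540.46 > fair 521.2690: forward overpriced → cash-and-carry (borrow at r, buy the stock and collect the dividends, short the forward).
Profit at T = |F_mkt − F*| = |540.46 − 521.2690| = A$19.19 per share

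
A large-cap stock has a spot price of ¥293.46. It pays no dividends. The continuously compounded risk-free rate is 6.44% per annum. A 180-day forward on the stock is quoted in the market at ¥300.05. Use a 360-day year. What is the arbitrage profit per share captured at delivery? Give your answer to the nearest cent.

¥3.01 per share

Fair forward: F* = S·e^(carry·T), with carry = r = 0.0644
F* = 293.46 · e^(0.0644 × 180/360) = 293.46 · e^0.032200 = 293.46 × 1.032724 = ¥303.0632
Market ¥300.05 < fair ¥303.0632: forward underpriced → reverse cash-and-carry (short spot, go long the forward).
At maturity, profit = |F_mkt − F*| = |300.05 − 303.0632| = ¥3.01 per share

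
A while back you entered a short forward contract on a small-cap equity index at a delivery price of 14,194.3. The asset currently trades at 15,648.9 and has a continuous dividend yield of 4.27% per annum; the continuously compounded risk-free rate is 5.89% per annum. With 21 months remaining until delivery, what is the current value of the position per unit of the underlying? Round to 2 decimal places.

Current fair forward for the remaining 21 months: F = S·e^((r − q)·T), (r − q) = 0.0589 − 0.0427 = 0.0162
F = 15648.9 · e^(0.0162 × 21/12) = 15648.9 × 1.02875569 = 16098.8949
Value of long forward = (F − K)·e^(−rT) = (16098.8949 − 14194.3) · e^(−0.0589·21/12)
= 1904.5949 × 0.90205932 = 1718.06
Short position value = −(long value) = -1718.06

-1718.06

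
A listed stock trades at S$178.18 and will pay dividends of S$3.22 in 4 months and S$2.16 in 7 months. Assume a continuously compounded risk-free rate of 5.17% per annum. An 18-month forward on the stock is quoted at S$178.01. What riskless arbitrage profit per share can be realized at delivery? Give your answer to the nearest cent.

S$8.85 per share

PV(dividends) I = 3.22·e^(−0.0517·4/12) + 2.16·e^(−0.0517·7/12) = 5.2608
Fair forward F* = (S − I)·e^(rT) = (178.18 − 5.2608)·e^0.077550 = 172.9192 × 1.080636 = 186.8627
Market S$178.01 < fair 186.8627: forward underpriced → reverse cash-and-carry (short the stock, invest proceeds at r, pay the dividends, go long the forward).
Profit at T = |F_mkt − F*| = |178.01 − 186.8627| = S$8.85 per share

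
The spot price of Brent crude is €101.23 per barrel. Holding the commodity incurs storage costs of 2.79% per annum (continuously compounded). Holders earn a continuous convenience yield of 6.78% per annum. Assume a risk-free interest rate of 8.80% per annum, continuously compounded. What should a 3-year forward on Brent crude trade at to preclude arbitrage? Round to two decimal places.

Net carry = r + u − y = 0.0880 + 0.0279 − 0.0678 = 0.0481
F = S·e^((r+u−y)T) = 101.23 · e^(0.0481 × 3) = 101.23 · e^0.144300
= 101.23 × 1.155231 = €116.94 per barrel

€116.94 per barrel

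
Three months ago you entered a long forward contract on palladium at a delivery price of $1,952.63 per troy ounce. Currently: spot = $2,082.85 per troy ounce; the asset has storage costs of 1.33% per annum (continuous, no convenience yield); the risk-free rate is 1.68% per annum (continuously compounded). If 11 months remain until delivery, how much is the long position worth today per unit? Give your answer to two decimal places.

$185.61 per troy ounce

Current fair forward for the remaining 11 months: F = S·e^((r + u)·T), (r + u) = 0.0168 + 0.0133 = 0.0301
F = 2082.85 · e^(0.0301 × 11/12) = 2082.85 × 1.02797584 = 2141.1195
Value of long forward = (F − K)·e^(−rT) = (2141.1195 − 1952.63) · e^(−0.0168·11/12)
= 188.4895 × 0.98471797 = 185.61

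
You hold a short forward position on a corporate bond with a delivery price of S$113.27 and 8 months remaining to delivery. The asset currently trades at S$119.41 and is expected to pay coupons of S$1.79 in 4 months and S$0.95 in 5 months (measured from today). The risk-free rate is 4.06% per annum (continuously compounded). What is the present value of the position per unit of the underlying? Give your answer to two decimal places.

PV(remaining coupons) I = 1.79·e^(−0.0406·4/12) + 0.95·e^(−0.0406·5/12) = 2.7000
Current forward F = (S − I)·e^(rT) = (119.41 − 2.7000)·e^(0.0406·8/12) = 116.7100 × 1.027436 = 119.9121
Value (long) = (F − K)·e^(−rT) = (119.9121 − 113.27) × 0.973296 = 6.4647
Short position value = −(long value) = -S$6.46

-S$6.46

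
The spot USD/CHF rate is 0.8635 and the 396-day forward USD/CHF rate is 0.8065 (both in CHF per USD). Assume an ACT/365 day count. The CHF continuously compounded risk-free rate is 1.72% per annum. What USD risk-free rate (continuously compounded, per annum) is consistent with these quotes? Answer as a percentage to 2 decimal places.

F = S·e^((r_CHF − r_USD)T) ⇒ r_USD = r_CHF − ln(F/S)/T
ln(0.8065/0.8635) = -0.068290; /(396/365) = -0.062944
r_USD = 0.0172 + 0.062944 = 0.080144
r_USD = 8.01%

8.01%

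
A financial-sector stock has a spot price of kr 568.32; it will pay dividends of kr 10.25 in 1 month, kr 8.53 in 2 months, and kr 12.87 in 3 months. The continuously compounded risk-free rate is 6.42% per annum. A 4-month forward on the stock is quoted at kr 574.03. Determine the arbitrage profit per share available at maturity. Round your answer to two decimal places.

PV(dividends) I = 10.25·e^(−0.0642·1/12) + 8.53·e^(−0.0642·2/12) + 12.87·e^(−0.0642·3/12) = 31.2996
Fair forward F* = (S − I)·e^(rT) = (568.32 − 31.2996)·e^0.021400 = 537.0204 × 1.021631 = 548.6367
Market kr 574.03 > fair 548.6367: forward overpriced → cash-and-carry (borrow at r, buy the stock and collect the dividends, short the forward).
Profit at T = |F_mkt − F*| = |574.03 − 548.6367| = kr 25.39 per share

kr 25.39 per share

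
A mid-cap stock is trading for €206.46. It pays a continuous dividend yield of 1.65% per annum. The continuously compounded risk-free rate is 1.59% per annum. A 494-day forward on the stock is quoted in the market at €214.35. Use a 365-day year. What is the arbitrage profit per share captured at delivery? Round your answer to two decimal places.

Fair forward: F* = S·e^(carry·T), with carry = (r − q) = 0.0159 − 0.0165 = -0.0006
F* = 206.46 · e^(-0.0006 × 494/365) = 206.46 · e^-0.000812 = 206.46 × 0.999188 = €206.2924
Market €214.35 > fair €206.2924: forward overpriced → cash-and-carry (buy spot, short the forward).
At maturity, profit = |F_mkt − F*| = |214.35 − 206.2924| = €8.06 per share

€8.06 per share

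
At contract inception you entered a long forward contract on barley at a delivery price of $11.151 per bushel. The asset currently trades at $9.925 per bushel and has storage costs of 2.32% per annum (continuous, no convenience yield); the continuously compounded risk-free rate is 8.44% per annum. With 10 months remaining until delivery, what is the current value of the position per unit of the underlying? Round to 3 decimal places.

Current fair forward for the remaining 10 months: F = S·e^((r + u)·T), (r + u) = 0.0844 + 0.0232 = 0.1076
F = 9.925 · e^(0.1076 × 10/12) = 9.925 × 1.093810 = 10.8561
Value of long forward = (F − K)·e^(−rT) = (10.8561 − 11.151) · e^(−0.0844·10/12)
= -0.2949 × 0.932083 = -0.275

-$0.275 per bushel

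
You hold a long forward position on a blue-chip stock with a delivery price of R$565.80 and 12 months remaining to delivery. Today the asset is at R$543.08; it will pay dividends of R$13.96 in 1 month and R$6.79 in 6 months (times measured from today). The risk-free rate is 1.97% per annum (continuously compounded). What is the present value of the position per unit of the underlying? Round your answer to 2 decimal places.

-R$32.34

PV(remaining dividends) I = 13.96·e^(−0.0197·1/12) + 6.79·e^(−0.0197·6/12) = 20.6605
Current forward F = (S − I)·e^(rT) = (543.08 − 20.6605)·e^(0.0197·12/12) = 522.4195 × 1.019895 = 532.8130
Value (long) = (F − K)·e^(−rT) = (532.8130 − 565.80) × 0.980493 = -32.3435
Value = -R$32.34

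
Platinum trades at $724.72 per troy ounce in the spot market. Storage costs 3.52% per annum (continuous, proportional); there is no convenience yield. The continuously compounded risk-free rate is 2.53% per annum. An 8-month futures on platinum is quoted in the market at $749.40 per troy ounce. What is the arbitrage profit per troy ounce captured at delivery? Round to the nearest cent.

Fair futures: F* = S·e^(carry·T), with carry = (r + u) = 0.0253 + 0.0352 = 0.0605
F* = 724.72 · e^(0.0605 × 8/12) = 724.72 · e^0.040333 = 724.72 × 1.041157 = $754.5473
Market $749.40 < fair $754.5473: forward underpriced → reverse cash-and-carry (short spot, go long the forward).
At maturity, profit = |F_mkt − F*| = |749.40 − 754.5473| = $5.15 per troy ounce

$5.15 per troy ounce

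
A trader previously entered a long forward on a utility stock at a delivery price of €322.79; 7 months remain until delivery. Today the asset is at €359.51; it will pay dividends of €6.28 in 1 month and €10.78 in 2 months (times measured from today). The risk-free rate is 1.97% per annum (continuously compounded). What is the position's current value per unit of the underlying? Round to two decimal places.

PV(remaining dividends) I = 6.28·e^(−0.0197·1/12) + 10.78·e^(−0.0197·2/12) = 17.0144
Current forward F = (S − I)·e^(rT) = (359.51 − 17.0144)·e^(0.0197·7/12) = 342.4956 × 1.011558 = 346.4542
Value (long) = (F − K)·e^(−rT) = (346.4542 − 322.79) × 0.988574 = 23.3938
Value = €23.39

€23.39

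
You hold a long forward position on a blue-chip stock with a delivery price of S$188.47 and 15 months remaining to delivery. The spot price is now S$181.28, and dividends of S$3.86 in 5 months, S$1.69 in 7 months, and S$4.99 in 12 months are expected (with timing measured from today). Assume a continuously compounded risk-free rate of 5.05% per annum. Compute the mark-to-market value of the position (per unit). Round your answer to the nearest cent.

-S$5.83

PV(remaining dividends) I = 3.86·e^(−0.0505·5/12) + 1.69·e^(−0.0505·7/12) + 4.99·e^(−0.0505·12/12) = 10.1648
Current forward F = (S − I)·e^(rT) = (181.28 − 10.1648)·e^(0.0505·15/12) = 171.1152 × 1.065160 = 182.2651
Value (long) = (F − K)·e^(−rT) = (182.2651 − 188.47) × 0.938826 = -5.8253
Value = -S$5.83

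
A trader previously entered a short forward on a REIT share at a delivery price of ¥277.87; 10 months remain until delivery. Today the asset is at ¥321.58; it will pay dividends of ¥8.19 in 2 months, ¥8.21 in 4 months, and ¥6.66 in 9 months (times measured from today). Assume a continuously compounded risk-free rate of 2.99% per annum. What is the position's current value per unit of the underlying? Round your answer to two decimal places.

PV(remaining dividends) I = 8.19·e^(−0.0299·2/12) + 8.21·e^(−0.0299·4/12) + 6.66·e^(−0.0299·9/12) = 22.7902
Current forward F = (S − I)·e^(rT) = (321.58 − 22.7902)·e^(0.0299·10/12) = 298.7898 × 1.025230 = 306.3283
Value (long) = (F − K)·e^(−rT) = (306.3283 − 277.87) × 0.975391 = 27.7580
Short position value = −(long value) = -¥27.76

-¥27.76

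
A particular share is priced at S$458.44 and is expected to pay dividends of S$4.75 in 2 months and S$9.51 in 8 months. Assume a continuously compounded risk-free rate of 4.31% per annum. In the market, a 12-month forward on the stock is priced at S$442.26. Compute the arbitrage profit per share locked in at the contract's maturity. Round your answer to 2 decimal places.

PV(dividends) I = 4.75·e^(−0.0431·2/12) + 9.51·e^(−0.0431·8/12) = 13.9566
Fair forward F* = (S − I)·e^(rT) = (458.44 − 13.9566)·e^0.043100 = 444.4834 × 1.044042 = 464.0593
Market S$442.26 < fair 464.0593: forward underpriced → reverse cash-and-carry (short the stock, invest proceeds at r, pay the dividends, go long the forward).
Profit at T = |F_mkt − F*| = |442.26 − 464.0593| = S$21.80 per share

S$21.80 per share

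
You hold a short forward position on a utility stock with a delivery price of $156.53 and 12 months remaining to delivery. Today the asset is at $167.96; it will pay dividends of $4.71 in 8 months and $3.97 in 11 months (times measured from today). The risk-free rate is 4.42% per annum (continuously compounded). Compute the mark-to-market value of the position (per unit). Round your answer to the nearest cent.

PV(remaining dividends) I = 4.71·e^(−0.0442·8/12) + 3.97·e^(−0.0442·11/12) = 8.3856
Current forward F = (S − I)·e^(rT) = (167.96 − 8.3856)·e^(0.0442·12/12) = 159.5744 × 1.045191 = 166.7857
Value (long) = (F − K)·e^(−rT) = (166.7857 − 156.53) × 0.956763 = 9.8123
Short position value = −(long value) = -$9.81

-$9.81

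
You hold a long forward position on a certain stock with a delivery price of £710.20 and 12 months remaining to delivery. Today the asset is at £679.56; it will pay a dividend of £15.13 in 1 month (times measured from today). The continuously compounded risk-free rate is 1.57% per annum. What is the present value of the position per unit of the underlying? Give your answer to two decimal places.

-£34.69

PV(remaining dividends) I = 15.13·e^(−0.0157·1/12) = 15.1102
Current forward F = (S − I)·e^(rT) = (679.56 − 15.1102)·e^(0.0157·12/12) = 664.4498 × 1.015824 = 674.9641
Value (long) = (F − K)·e^(−rT) = (674.9641 − 710.20) × 0.984423 = -34.6870
Value = -£34.69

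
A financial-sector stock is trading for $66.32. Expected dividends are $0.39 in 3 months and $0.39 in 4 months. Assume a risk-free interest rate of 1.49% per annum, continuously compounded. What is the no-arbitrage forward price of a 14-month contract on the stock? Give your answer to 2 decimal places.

$66.69

PV(dividends) I = 0.39·e^(−0.0149·3/12) + 0.39·e^(−0.0149·4/12)
I = 0.3885 + 0.3881 = 0.7766
F = (S − I)·e^(rT) = (66.32 − 0.7766) · e^(0.0149·14/12)
= 65.5434 · e^0.017383 = 65.5434 × 1.017535 = $66.69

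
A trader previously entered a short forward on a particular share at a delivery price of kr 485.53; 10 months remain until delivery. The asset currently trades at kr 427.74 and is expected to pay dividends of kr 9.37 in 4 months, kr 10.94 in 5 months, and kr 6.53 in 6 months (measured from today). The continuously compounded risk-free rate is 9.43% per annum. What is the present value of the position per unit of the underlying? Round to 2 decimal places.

kr 46.92

PV(remaining dividends) I = 9.37·e^(−0.0943·4/12) + 10.94·e^(−0.0943·5/12) + 6.53·e^(−0.0943·6/12) = 25.8278
Current forward F = (S − I)·e^(rT) = (427.74 − 25.8278)·e^(0.0943·10/12) = 401.9122 × 1.081753 = 434.7697
Value (long) = (F − K)·e^(−rT) = (434.7697 − 485.53) × 0.924425 = -46.9241
Short position value = −(long value) = kr 46.92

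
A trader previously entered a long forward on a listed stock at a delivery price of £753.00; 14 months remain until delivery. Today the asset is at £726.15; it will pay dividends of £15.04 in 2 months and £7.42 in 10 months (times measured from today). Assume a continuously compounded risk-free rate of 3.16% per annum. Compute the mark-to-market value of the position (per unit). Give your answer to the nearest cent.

-£21.78

PV(remaining dividends) I = 15.04·e^(−0.0316·2/12) + 7.42·e^(−0.0316·10/12) = 22.1882
Current forward F = (S − I)·e^(rT) = (726.15 − 22.1882)·e^(0.0316·14/12) = 703.9618 × 1.037555 = 730.3991
Value (long) = (F − K)·e^(−rT) = (730.3991 − 753.00) × 0.963805 = -21.7829
Value = -£21.78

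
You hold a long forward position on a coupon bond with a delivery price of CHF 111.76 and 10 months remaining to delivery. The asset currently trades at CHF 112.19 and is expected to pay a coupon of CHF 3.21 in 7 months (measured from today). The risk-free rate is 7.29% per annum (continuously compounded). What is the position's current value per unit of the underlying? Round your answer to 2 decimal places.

PV(remaining coupons) I = 3.21·e^(−0.0729·7/12) = 3.0764
Current forward F = (S − I)·e^(rT) = (112.19 − 3.0764)·e^(0.0729·10/12) = 109.1136 × 1.062633 = 115.9477
Value (long) = (F − K)·e^(−rT) = (115.9477 − 111.76) × 0.941058 = 3.9409
Value = CHF 3.94

CHF 3.94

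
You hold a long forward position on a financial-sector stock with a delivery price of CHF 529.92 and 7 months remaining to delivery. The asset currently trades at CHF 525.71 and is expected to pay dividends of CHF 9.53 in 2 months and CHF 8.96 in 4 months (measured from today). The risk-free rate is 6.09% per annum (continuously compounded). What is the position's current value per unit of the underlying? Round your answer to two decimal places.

-CHF 3.93

PV(remaining dividends) I = 9.53·e^(−0.0609·2/12) + 8.96·e^(−0.0609·4/12) = 18.2137
Current forward F = (S − I)·e^(rT) = (525.71 − 18.2137)·e^(0.0609·7/12) = 507.4963 × 1.036164 = 525.8494
Value (long) = (F − K)·e^(−rT) = (525.8494 − 529.92) × 0.965099 = -3.9285
Value = -CHF 3.93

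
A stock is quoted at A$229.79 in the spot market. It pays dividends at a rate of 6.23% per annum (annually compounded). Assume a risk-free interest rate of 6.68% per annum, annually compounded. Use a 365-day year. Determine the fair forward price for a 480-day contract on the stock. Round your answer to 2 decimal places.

A$231.07

F = S · (1+r)^T / (1+q)^T
= 229.79 × 1.088757 / 1.082722 = 229.79 × 1.005574
F = A$231.07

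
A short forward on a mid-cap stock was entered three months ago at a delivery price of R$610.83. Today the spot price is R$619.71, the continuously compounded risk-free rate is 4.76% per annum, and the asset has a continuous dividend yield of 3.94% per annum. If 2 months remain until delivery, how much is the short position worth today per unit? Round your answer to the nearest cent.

Current fair forward for the remaining 2 months: F = S·e^((r − q)·T), (r − q) = 0.0476 − 0.0394 = 0.0082
F = 619.71 · e^(0.0082 × 2/12) = 619.71 × 1.001368 = 620.5578
Value of long forward = (F − K)·e^(−rT) = (620.5578 − 610.83) · e^(−0.0476·2/12)
= 9.7278 × 0.992098 = 9.65
Short position value = −(long value) = -R$9.65

-R$9.65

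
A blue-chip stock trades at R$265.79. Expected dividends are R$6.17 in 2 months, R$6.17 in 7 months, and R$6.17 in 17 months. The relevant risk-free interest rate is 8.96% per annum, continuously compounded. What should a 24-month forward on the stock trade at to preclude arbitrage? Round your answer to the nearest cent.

R$297.18

PV(dividends) I = 6.17·e^(−0.0896·2/12) + 6.17·e^(−0.0896·7/12) + 6.17·e^(−0.0896·17/12)
I = 6.0785 + 5.8558 + 5.4345 = 17.3688
F = (S − I)·e^(rT) = (265.79 − 17.3688) · e^(0.0896·24/12)
= 248.4212 · e^0.179200 = 248.4212 × 1.196260 = R$297.18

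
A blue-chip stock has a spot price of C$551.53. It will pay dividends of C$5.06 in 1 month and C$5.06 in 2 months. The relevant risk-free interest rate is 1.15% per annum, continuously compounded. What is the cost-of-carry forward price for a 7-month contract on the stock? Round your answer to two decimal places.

C$545.07

PV(dividends) I = 5.06·e^(−0.0115·1/12) + 5.06·e^(−0.0115·2/12)
I = 5.0552 + 5.0503 = 10.1055
F = (S − I)·e^(rT) = (551.53 − 10.1055) · e^(0.0115·7/12)
= 541.4245 · e^0.006708 = 541.4245 × 1.006731 = C$545.07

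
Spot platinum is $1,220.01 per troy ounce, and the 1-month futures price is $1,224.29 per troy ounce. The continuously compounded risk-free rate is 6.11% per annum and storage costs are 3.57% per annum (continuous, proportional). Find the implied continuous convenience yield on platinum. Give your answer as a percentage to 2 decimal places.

5.48%

F = S·e^((r+u−y)T) ⇒ (r+u−y) = ln(F/S)/T
ln(1224.29/1220.01) = 0.003502; /T ⇒ 0.042024
y = r + u − ln(F/S)/T = 0.0611 + 0.0357 − 0.042024 = 0.054776
y = 5.48%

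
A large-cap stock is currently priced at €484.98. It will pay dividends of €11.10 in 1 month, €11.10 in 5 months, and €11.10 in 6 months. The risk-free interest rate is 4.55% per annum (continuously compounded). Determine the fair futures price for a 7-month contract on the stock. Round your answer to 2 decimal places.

€464.34

PV(dividends) I = 11.10·e^(−0.0455·1/12) + 11.10·e^(−0.0455·5/12) + 11.10·e^(−0.0455·6/12)
I = 11.0580 + 10.8915 + 10.8503 = 32.7998
F = (S − I)·e^(rT) = (484.98 − 32.7998) · e^(0.0455·7/12)
= 452.1802 · e^0.026542 = 452.1802 × 1.026897 = €464.34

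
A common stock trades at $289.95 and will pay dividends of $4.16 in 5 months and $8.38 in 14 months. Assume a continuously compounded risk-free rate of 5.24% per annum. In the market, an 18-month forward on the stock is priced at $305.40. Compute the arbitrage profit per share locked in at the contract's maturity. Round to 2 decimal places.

$4.67 per share

PV(dividends) I = 4.16·e^(−0.0524·5/12) + 8.38·e^(−0.0524·14/12) = 11.9532
Fair forward F* = (S − I)·e^(rT) = (289.95 − 11.9532)·e^0.078600 = 277.9968 × 1.081772 = 300.7292
Market $305.40 > fair 300.7292: forward overpriced → cash-and-carry (borrow at r, buy the stock and collect the dividends, short the forward).
Profit at T = |F_mkt − F*| = |305.40 − 300.7292| = $4.67 per share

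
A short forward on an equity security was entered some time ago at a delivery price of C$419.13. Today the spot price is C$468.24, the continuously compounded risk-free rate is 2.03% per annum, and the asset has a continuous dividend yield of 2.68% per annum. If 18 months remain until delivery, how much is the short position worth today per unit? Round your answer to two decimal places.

-C$43.23

Current fair forward for the remaining 18 months: F = S·e^((r − q)·T), (r − q) = 0.0203 − 0.0268 = -0.0065
F = 468.24 · e^(-0.0065 × 18/12) = 468.24 × 0.990297 = 463.6967
Value of long forward = (F − K)·e^(−rT) = (463.6967 − 419.13) · e^(−0.0203·18/12)
= 44.5667 × 0.970009 = 43.23
Short position value = −(long value) = -C$43.23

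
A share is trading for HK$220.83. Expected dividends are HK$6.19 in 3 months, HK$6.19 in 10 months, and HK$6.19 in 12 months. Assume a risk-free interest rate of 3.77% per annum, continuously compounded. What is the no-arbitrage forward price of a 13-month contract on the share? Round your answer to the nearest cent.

HK$211.19

PV(dividends) I = 6.19·e^(−0.0377·3/12) + 6.19·e^(−0.0377·10/12) + 6.19·e^(−0.0377·12/12)
I = 6.1319 + 5.9986 + 5.9610 = 18.0915
F = (S − I)·e^(rT) = (220.83 − 18.0915) · e^(0.0377·13/12)
= 202.7385 · e^0.040842 = 202.7385 × 1.041688 = HK$211.19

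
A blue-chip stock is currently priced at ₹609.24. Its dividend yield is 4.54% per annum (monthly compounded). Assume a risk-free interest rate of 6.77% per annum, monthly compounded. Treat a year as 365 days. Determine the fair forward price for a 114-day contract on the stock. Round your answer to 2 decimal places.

F = S · (1+r/12)^(12T) / (1+q/12)^(12T)
= 609.24 × 1.021309 / 1.014254 = 609.24 × 1.006956
F = ₹613.48

₹613.48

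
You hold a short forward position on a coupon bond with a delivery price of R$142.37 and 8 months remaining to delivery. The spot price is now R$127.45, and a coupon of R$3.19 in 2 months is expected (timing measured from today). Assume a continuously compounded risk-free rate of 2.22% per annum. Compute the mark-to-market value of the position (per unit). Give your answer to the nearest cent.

R$16.01

PV(remaining coupons) I = 3.19·e^(−0.0222·2/12) = 3.1782
Current forward F = (S − I)·e^(rT) = (127.45 − 3.1782)·e^(0.0222·8/12) = 124.2718 × 1.014910 = 126.1247
Value (long) = (F − K)·e^(−rT) = (126.1247 − 142.37) × 0.985309 = -16.0066
Short position value = −(long value) = R$16.01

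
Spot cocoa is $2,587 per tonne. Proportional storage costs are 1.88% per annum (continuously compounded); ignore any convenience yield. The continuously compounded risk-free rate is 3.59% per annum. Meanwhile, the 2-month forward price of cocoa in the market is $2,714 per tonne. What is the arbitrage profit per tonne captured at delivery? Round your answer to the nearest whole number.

Fair forward: F* = S·e^(carry·T), with carry = (r + u) = 0.0359 + 0.0188 = 0.0547
F* = 2587 · e^(0.0547 × 2/12) = 2587 · e^0.009117 = 2587 × 1.009159 = $2610.6943
Market $2714 > fair $2610.6943: forward overpriced → cash-and-carry (buy spot, short the forward).
At maturity, profit = |F_mkt − F*| = |2714 − 2610.6943| = $103 per tonne

$103 per tonne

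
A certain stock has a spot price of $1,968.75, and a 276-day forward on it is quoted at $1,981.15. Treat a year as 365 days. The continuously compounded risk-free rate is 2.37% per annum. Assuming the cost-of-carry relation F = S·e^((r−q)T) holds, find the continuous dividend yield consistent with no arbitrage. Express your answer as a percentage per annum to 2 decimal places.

From F = S·e^((r−q)T): (r − q) = ln(F/S)/T
ln(1981.15/1968.75) = ln(1.006298) = 0.006278
(r − q) = 0.006278 / (276/365) = 0.008302
q = r − ln(F/S)/T = 0.0237 − 0.008302 = 0.015398
q = 1.54%

1.54%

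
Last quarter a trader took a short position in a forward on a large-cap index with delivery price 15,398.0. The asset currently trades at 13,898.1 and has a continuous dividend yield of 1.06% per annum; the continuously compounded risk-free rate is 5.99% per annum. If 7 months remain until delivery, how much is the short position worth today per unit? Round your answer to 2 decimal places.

Current fair forward for the remaining 7 months: F = S·e^((r − q)·T), (r − q) = 0.0599 − 0.0106 = 0.0493
F = 13898.1 · e^(0.0493 × 7/12) = 13898.1 × 1.02917585 = 14303.5889
Value of long forward = (F − K)·e^(−rT) = (14303.5889 − 15398.0) · e^(−0.0599·7/12)
= -1094.4111 × 0.96566174 = -1056.83
Short position value = −(long value) = 1056.83

1056.83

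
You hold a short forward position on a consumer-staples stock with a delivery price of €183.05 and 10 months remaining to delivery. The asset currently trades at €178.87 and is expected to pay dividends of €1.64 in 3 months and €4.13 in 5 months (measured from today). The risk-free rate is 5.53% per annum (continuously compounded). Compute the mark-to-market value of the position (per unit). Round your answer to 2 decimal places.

PV(remaining dividends) I = 1.64·e^(−0.0553·3/12) + 4.13·e^(−0.0553·5/12) = 5.6534
Current forward F = (S − I)·e^(rT) = (178.87 − 5.6534)·e^(0.0553·10/12) = 173.2166 × 1.047162 = 181.3858
Value (long) = (F − K)·e^(−rT) = (181.3858 − 183.05) × 0.954962 = -1.5892
Short position value = −(long value) = €1.59

€1.59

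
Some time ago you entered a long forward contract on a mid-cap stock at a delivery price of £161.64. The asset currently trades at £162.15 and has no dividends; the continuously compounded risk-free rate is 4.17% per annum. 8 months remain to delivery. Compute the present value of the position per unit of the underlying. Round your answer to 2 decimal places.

Current fair forward for the remaining 8 months: F = S·e^(r·T), r = 0.0417
F = 162.15 · e^(0.0417 × 8/12) = 162.15 × 1.028190 = 166.7210
Value of long forward = (F − K)·e^(−rT) = (166.7210 − 161.64) · e^(−0.0417·8/12)
= 5.0810 × 0.972583 = 4.94

£4.94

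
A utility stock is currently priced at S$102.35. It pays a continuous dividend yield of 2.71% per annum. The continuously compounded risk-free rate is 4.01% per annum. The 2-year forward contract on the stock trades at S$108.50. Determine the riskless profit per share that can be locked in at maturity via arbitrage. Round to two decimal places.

S$3.45 per share

Fair forward: F* = S·e^(carry·T), with carry = (r − q) = 0.0401 − 0.0271 = 0.0130
F* = 102.35 · e^(0.0130 × 2) = 102.35 · e^0.026000 = 102.35 × 1.026341 = S$105.0460
Market S$108.50 > fair S$105.0460: forward overpriced → cash-and-carry (buy spot, short the forward).
At maturity, profit = |F_mkt − F*| = |108.50 − 105.0460| = S$3.45 per share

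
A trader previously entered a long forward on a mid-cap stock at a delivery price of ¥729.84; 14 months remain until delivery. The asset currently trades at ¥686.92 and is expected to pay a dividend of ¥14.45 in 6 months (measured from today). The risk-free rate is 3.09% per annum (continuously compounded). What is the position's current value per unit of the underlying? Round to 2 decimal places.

-¥31.31

PV(remaining dividends) I = 14.45·e^(−0.0309·6/12) = 14.2285
Current forward F = (S − I)·e^(rT) = (686.92 − 14.2285)·e^(0.0309·14/12) = 672.6915 × 1.036708 = 697.3847
Value (long) = (F − K)·e^(−rT) = (697.3847 − 729.84) × 0.964592 = -31.3061
Value = -¥31.31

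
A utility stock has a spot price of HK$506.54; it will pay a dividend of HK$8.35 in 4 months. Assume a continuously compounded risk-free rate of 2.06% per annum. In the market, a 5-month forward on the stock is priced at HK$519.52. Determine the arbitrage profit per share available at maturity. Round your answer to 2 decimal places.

PV(dividends) I = 8.35·e^(−0.0206·4/12) = 8.2929
Fair forward F* = (S − I)·e^(rT) = (506.54 − 8.2929)·e^0.008583 = 498.2471 × 1.008620 = 502.5420
Market HK$519.52 > fair 502.5420: forward overpriced → cash-and-carry (borrow at r, buy the stock and collect the dividends, short the forward).
Profit at T = |F_mkt − F*| = |519.52 − 502.5420| = HK$16.98 per share

HK$16.98 per share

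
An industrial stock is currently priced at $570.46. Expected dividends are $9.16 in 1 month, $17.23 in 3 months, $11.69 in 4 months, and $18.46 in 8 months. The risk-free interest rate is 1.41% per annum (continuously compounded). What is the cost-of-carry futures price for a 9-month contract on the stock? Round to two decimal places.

PV(dividends) I = 9.16·e^(−0.0141·1/12) + 17.23·e^(−0.0141·3/12) + 11.69·e^(−0.0141·4/12) + 18.46·e^(−0.0141·8/12)
I = 9.1492 + 17.1694 + 11.6352 + 18.2873 = 56.2411
F = (S − I)·e^(rT) = (570.46 − 56.2411) · e^(0.0141·9/12)
= 514.2189 · e^0.010575 = 514.2189 × 1.010631 = $519.69

$519.69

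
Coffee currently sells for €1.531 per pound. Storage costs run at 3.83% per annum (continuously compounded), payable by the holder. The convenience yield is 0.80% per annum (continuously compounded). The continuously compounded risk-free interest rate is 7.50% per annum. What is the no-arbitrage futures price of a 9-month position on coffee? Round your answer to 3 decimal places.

€1.657 per pound

Net carry = r + u − y = 0.0750 + 0.0383 − 0.0080 = 0.1053
F = S·e^((r+u−y)T) = 1.531 · e^(0.1053 × 9/12) = 1.531 · e^0.078975
= 1.531 × 1.082177 = €1.657 per pound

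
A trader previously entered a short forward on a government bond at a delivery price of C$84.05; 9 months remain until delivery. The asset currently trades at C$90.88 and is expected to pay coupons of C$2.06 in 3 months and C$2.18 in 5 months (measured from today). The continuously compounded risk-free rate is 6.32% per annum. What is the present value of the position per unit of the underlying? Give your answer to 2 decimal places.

PV(remaining coupons) I = 2.06·e^(−0.0632·3/12) + 2.18·e^(−0.0632·5/12) = 4.1511
Current forward F = (S − I)·e^(rT) = (90.88 − 4.1511)·e^(0.0632·9/12) = 86.7289 × 1.048541 = 90.9388
Value (long) = (F − K)·e^(−rT) = (90.9388 − 84.05) × 0.953706 = 6.5699
Short position value = −(long value) = -C$6.57

-C$6.57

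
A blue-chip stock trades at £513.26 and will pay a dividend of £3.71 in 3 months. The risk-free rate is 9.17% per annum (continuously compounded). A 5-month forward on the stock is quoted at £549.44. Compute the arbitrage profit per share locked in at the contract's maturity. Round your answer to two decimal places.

£19.96 per share

PV(dividends) I = 3.71·e^(−0.0917·3/12) = 3.6259
Fair forward F* = (S − I)·e^(rT) = (513.26 − 3.6259)·e^0.038208 = 509.6341 × 1.038947 = 529.4828
Market £549.44 > fair 529.4828: forward overpriced → cash-and-carry (borrow at r, buy the stock and collect the dividends, short the forward).
Profit at T = |F_mkt − F*| = |549.44 − 529.4828| = £19.96 per share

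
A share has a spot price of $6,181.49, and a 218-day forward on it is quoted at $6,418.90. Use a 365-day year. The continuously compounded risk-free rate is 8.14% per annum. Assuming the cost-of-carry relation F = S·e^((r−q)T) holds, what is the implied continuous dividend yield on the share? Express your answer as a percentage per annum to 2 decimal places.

1.83%

From F = S·e^((r−q)T): (r − q) = ln(F/S)/T
ln(6418.90/6181.49) = ln(1.038407) = 0.037688
(r − q) = 0.037688 / (218/365) = 0.063101
q = r − ln(F/S)/T = 0.0814 − 0.063101 = 0.018299
q = 1.83%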